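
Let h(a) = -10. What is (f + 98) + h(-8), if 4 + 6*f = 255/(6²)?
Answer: 6373/72 ≈ 88.514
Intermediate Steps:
f = 37/72 (f = -⅔ + (255/(6²))/6 = -⅔ + (255/36)/6 = -⅔ + (255*(1/36))/6 = -⅔ + (⅙)*(85/12) = -⅔ + 85/72 = 37/72 ≈ 0.51389)
(f + 98) + h(-8) = (37/72 + 98) - 10 = 7093/72 - 10 = 6373/72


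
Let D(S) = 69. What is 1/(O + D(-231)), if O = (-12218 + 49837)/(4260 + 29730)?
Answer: 33990/2382929 ≈ 0.014264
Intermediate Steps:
O = 37619/33990 ≈ 1.1068
1/(O + D(-231)) = 1/(37619/33990 + 69) = 1/(2382929/33990) = 33990/2382929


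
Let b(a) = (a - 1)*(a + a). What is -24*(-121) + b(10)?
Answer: 3084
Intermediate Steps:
b(a) = 2*a*(-1 + a) (b(a) = (-1 + a)*(2*a) = 2*a*(-1 + a))
-24*(-121) + b(10) = -24*(-121) + 2*10*(-1 + 10) = 2904 + 2*10*9 = 2904 + 180 = 3084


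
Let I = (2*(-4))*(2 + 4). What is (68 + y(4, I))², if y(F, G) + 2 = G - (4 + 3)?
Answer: 121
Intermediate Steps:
I = -48 (I = -8*6 = -48)
y(F, G) = -9 + G (y(F, G) = -2 + (G - (4 + 3)) = -2 + (G - 1*7) = -2 + (G - 7) = -2 + (-7 + G) = -9 + G)
(68 + y(4, I))² = (68 + (-9 - 48))² = (68 - 57)² = 11² = 121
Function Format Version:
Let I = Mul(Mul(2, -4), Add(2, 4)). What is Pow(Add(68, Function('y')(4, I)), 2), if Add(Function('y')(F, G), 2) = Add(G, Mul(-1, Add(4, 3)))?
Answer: 121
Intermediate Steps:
I = -48 (I = Mul(-8, 6) = -48)
Function('y')(F, G) = Add(-9, G) (Function('y')(F, G) = Add(-2, Add(G, Mul(-1, Add(4, 3)))) = Add(-2, Add(G, Mul(-1, 7))) = Add(-2, Add(G, -7)) = Add(-2, Add(-7, G)) = Add(-9, G))
Pow(Add(68, Function('y')(4, I)), 2) = Pow(Add(68, Add(-9, -48)), 2) = Pow(Add(68, -57), 2) = Pow(11, 2) = 121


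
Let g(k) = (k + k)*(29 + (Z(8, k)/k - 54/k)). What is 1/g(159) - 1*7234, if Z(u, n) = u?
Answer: -66046419/9130 ≈ -7234.0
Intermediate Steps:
g(k) = 2*k*(29 - 46/k) (g(k) = (k + k)*(29 + (8/k - 54/k)) = (2*k)*(29 - 46/k) = 2*k*(29 - 46/k))
1/g(159) - 1*7234 = 1/(-92 + 58*159) - 1*7234 = 1/(-92 + 9222) - 7234 = 1/9130 - 7234 = -66046419/9130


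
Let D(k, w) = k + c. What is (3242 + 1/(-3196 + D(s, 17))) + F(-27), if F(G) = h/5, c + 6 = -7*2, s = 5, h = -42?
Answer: 51915443/16055 ≈ 3233.6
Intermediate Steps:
c = -20 (c = -6 - 7*2 = -6 - 14 = -20)
D(k, w) = -20 + k (D(k, w) = k - 20 = -20 + k)
F(G) = -42/5
(3242 + 1/(-3196 + D(s, 17))) + F(-27) = (3242 + 1/(-3196 + (-20 + 5))) - 42/5 = (3242 + 1/(-3196 - 15)) - 42/5 = (3242 + 1/(-3211)) - 42/5 = (3242 - 1/3211) - 42/5 = 10410061/3211 - 42/5 = 51915443/16055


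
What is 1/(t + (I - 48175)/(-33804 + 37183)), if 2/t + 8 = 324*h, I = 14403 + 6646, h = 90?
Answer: -49252304/395385197 ≈ -0.12457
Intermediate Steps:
I = 21049
t = 1/14576 (t = 2/(-8 + 324*90) = 2/(-8 + 29160) = 2/29152 = 2*(1/29152) = 1/14576 ≈ 6.8606e-5)
1/(t + (I - 48175)/(-33804 + 37183)) = 1/(1/14576 + (21049 - 48175)/(-33804 + 37183)) = 1/(1/14576 - 27126/3379) = 1/(-395385197/49252304) = -49252304/395385197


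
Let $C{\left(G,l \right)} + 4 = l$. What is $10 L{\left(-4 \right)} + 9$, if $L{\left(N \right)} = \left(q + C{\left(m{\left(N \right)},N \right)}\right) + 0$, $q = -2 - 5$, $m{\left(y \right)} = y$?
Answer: $-141$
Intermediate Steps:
$C{\left(G,l \right)} = -4 + l$
$q = -7$
$L{\left(N \right)} = -11 + N$ ($L{\left(N \right)} = \left(-7 + \left(-4 + N\right)\right) + 0 = \left(-11 + N\right) + 0 = -11 + N$)
$10 L{\left(-4 \right)} + 9 = 10 \left(-11 - 4\right) + 9 = 10 \left(-15\right) + 9 = -150 + 9 = -141$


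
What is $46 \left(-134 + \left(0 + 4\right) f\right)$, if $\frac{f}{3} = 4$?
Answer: $-3956$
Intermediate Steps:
$f = 12$ ($f = 3 \cdot 4 = 12$)
$46 \left(-134 + \left(0 + 4\right) f\right) = 46 \left(-134 + \left(0 + 4\right) 12\right) = 46 \left(-134 + 4 \cdot 12\right) = 46 \left(-134 + 48\right) = 46 \left(-86\right) = -3956$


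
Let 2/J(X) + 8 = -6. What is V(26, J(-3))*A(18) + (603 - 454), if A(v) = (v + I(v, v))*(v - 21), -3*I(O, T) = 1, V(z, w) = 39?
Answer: -1918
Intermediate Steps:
J(X) = -⅐ (J(X) = 2/(-8 - 6) = 2/(-14) = 2*(-1/14) = -⅐)
I(O, T) = -⅓ (I(O, T) = -⅓*1 = -⅓)
A(v) = (-21 + v)*(-⅓ + v) (A(v) = (v - ⅓)*(v - 21) = (-⅓ + v)*(-21 + v) = (-21 + v)*(-⅓ + v))
V(26, J(-3))*A(18) + (603 - 454) = 39*(7 + 18² - 64/3*18) + (603 - 454) = 39*(7 + 324 - 384) + 149 = 39*(-53) + 149 = -2067 + 149 = -1918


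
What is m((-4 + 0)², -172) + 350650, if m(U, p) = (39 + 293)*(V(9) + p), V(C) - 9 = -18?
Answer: 290558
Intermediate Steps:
V(C) = -9 (V(C) = 9 - 18 = -9)
m(U, p) = -2988 + 332*p (m(U, p) = (39 + 293)*(-9 + p) = 332*(-9 + p) = -2988 + 332*p)
m((-4 + 0)², -172) + 350650 = (-2988 + 332*(-172)) + 350650 = (-2988 - 57104) + 350650 = -60092 + 350650 = 290558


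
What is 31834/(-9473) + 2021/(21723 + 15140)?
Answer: -1154351809/349203199 ≈ -3.3057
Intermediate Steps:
31834/(-9473) + 2021/(21723 + 15140) = 31834*(-1/9473) + 2021/36863 = -31834/9473 + 2021*(1/36863) = -31834/9473 + 2021/36863 = -1154351809/349203199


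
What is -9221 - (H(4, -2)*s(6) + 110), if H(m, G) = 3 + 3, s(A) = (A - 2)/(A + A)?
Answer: -9333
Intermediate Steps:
s(A) = (-2 + A)/(2*A) (s(A) = (-2 + A)/((2*A)) = (-2 + A)*(1/(2*A)) = (-2 + A)/(2*A))
H(m, G) = 6
-9221 - (H(4, -2)*s(6) + 110) = -9221 - (6*((1/2)*(-2 + 6)/6) + 110) = -9221 - (6*((1/2)*(1/6)*4) + 110) = -9221 - (6*(1/3) + 110) = -9221 - (2 + 110) = -9221 - 1*112 = -9221 - 112 = -9333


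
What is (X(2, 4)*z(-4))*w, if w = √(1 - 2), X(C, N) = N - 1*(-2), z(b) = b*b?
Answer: 96*I ≈ 96.0*I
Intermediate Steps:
z(b) = b²
X(C, N) = 2 + N (X(C, N) = N + 2 = 2 + N)
w = I (w = √(-1) = I ≈ 1.0*I)
(X(2, 4)*z(-4))*w = ((2 + 4)*(-4)²)*I = (6*16)*I = 96*I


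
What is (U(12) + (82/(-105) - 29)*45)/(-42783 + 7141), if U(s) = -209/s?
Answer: 114035/2993928 ≈ 0.038089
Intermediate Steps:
(U(12) + (82/(-105) - 29)*45)/(-42783 + 7141) = (-209/12 + (82/(-105) - 29)*45)/(-42783 + 7141) = (-209*1/12 + (82*(-1/105) - 29)*45)/(-35642) = (-209/12 + (-82/105 - 29)*45)*(-1/35642) = (-209/12 - 3127/105*45)*(-1/35642) = (-209/12 - 9381/7)*(-1/35642) = -114035/84*(-1/35642) = 114035/2993928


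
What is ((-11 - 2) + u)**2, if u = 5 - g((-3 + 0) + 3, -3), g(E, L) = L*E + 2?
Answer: 100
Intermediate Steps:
g(E, L) = 2 + E*L (g(E, L) = E*L + 2 = 2 + E*L)
u = 3 (u = 5 - (2 + ((-3 + 0) + 3)*(-3)) = 5 - (2 + (-3 + 3)*(-3)) = 5 - (2 + 0*(-3)) = 5 - (2 + 0) = 5 - 1*2 = 5 - 2 = 3)
((-11 - 2) + u)**2 = ((-11 - 2) + 3)**2 = (-13 + 3)**2 = (-10)**2 = 100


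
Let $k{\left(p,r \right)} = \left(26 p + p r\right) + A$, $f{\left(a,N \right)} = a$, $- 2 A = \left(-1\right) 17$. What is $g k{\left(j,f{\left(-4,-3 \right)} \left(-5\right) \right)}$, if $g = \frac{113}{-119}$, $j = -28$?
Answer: $\frac{289167}{238} \approx 1215.0$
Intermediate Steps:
$A = \frac{17}{2}$ ($A = - \frac{\left(-1\right) 17}{2} = \left(- \frac{1}{2}\right) \left(-17\right) = \frac{17}{2} \approx 8.5$)
$k{\left(p,r \right)} = \frac{17}{2} + 26 p + p r$ ($k{\left(p,r \right)} = \left(26 p + p r\right) + \frac{17}{2} = \frac{17}{2} + 26 p + p r$)
$g = - \frac{113}{119}$ ($g = 113 \left(- \frac{1}{119}\right) = - \frac{113}{119} \approx -0.94958$)
$g k{\left(j,f{\left(-4,-3 \right)} \left(-5\right) \right)} = - \frac{113 \left(\frac{17}{2} + 26 \left(-28\right) - 28 \left(\left(-4\right) \left(-5\right)\right)\right)}{119} = - \frac{113 \left(\frac{17}{2} - 728 - 560\right)}{119} = \left(- \frac{113}{119}\right) \left(- \frac{2559}{2}\right) = \frac{289167}{238}$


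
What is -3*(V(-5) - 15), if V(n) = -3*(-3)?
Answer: 18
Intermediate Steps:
V(n) = 9
-3*(V(-5) - 15) = -3*(9 - 15) = -3*(-6) = 18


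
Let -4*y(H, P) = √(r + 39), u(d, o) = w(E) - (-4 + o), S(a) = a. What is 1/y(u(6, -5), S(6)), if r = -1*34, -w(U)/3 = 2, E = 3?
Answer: -4*√5/5 ≈ -1.7889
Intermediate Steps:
w(U) = -6 (w(U) = -3*2 = -6)
u(d, o) = -2 - o (u(d, o) = -6 - (-4 + o) = -6 + (4 - o) = -2 - o)
r = -34
y(H, P) = -√5/4 (y(H, P) = -√(-34 + 39)/4 = -√5/4)
1/y(u(6, -5), S(6)) = 1/(-√5/4) = -4*√5/5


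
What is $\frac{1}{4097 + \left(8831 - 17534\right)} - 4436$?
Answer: $- \frac{20432217}{4606} \approx -4436.0$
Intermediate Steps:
$\frac{1}{4097 + \left(8831 - 17534\right)} - 4436 = \frac{1}{4097 - 8703} - 4436 = \frac{1}{-4606} - 4436 = - \frac{1}{4606} - 4436 = - \frac{20432217}{4606}$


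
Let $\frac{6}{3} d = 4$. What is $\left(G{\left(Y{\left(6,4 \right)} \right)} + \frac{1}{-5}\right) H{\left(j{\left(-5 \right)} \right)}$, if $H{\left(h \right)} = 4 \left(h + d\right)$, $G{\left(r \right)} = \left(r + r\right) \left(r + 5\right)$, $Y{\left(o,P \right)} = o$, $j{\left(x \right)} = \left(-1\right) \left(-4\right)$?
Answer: $\frac{15816}{5} \approx 3163.2$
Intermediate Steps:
$j{\left(x \right)} = 4$
$d = 2$ ($d = \frac{1}{2} \cdot 4 = 2$)
$G{\left(r \right)} = 2 r \left(5 + r\right)$
$H{\left(h \right)} = 8 + 4 h$ ($H{\left(h \right)} = 4 \left(h + 2\right) = 4 \left(2 + h\right) = 8 + 4 h$)
$\left(G{\left(Y{\left(6,4 \right)} \right)} + \frac{1}{-5}\right) H{\left(j{\left(-5 \right)} \right)} = \left(2 \cdot 6 \left(5 + 6\right) + \frac{1}{-5}\right) \left(8 + 4 \cdot 4\right) = \left(2 \cdot 6 \cdot 11 - \frac{1}{5}\right) \left(8 + 16\right) = \left(132 - \frac{1}{5}\right) 24 = \frac{659}{5} \cdot 24 = \frac{15816}{5}$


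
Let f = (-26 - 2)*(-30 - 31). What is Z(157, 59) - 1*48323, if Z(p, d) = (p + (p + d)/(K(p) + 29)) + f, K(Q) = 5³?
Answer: -3577158/77 ≈ -46457.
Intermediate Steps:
K(Q) = 125
f = 1708 (f = -28*(-61) = 1708)
Z(p, d) = 1708 + d/154 + 155*p/154 (Z(p, d) = (p + (p + d)/(125 + 29)) + 1708 = (p + (d + p)/154) + 1708 = (p + (d + p)*(1/154)) + 1708 = (p + (d/154 + p/154)) + 1708 = (d/154 + 155*p/154) + 1708 = 1708 + d/154 + 155*p/154)
Z(157, 59) - 1*48323 = (1708 + (1/154)*59 + (155/154)*157) - 1*48323 = (1708 + 59/154 + 24335/154) - 48323 = 143713/77 - 48323 = -3577158/77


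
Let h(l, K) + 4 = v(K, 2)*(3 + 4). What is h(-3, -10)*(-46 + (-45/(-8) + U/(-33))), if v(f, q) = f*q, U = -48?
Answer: 61650/11 ≈ 5604.5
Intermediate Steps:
h(l, K) = -4 + 14*K (h(l, K) = -4 + (K*2)*(3 + 4) = -4 + (2*K)*7 = -4 + 14*K)
h(-3, -10)*(-46 + (-45/(-8) + U/(-33))) = (-4 + 14*(-10))*(-46 + (-45/(-8) - 48/(-33))) = (-4 - 140)*(-46 + (-45*(-1/8) - 48*(-1/33))) = -144*(-46 + (45/8 + 16/11)) = -144*(-46 + 623/88) = -144*(-3425/88) = 61650/11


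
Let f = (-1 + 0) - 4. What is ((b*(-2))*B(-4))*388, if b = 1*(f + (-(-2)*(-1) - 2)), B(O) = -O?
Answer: 27936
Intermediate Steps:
f = -5 (f = -1 - 4 = -5)
b = -9 (b = 1*(-5 + (-(-2)*(-1) - 2)) = 1*(-5 + (-1*2 - 2)) = 1*(-5 + (-2 - 2)) = 1*(-5 - 4) = 1*(-9) = -9)
((b*(-2))*B(-4))*388 = ((-9*(-2))*(-1*(-4)))*388 = (18*4)*388 = 72*388 = 27936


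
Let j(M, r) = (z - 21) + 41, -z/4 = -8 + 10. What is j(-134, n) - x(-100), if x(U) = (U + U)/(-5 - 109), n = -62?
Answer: 584/57 ≈ 10.246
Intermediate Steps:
x(U) = -U/57 (x(U) = (2*U)/(-114) = (2*U)*(-1/114) = -U/57)
z = -8 (z = -4*(-8 + 10) = -4*2 = -8)
j(M, r) = 12 (j(M, r) = (-8 - 21) + 41 = -29 + 41 = 12)
j(-134, n) - x(-100) = 12 - (-1)*(-100)/57 = 12 - 1*100/57 = 12 - 100/57 = 584/57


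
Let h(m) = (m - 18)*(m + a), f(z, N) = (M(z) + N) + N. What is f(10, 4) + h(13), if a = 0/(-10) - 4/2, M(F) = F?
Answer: -37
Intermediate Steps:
a = -2 (a = 0*(-⅒) - 4*½ = 0 - 2 = -2)
f(z, N) = z + 2*N (f(z, N) = (z + N) + N = (N + z) + N = z + 2*N)
h(m) = (-18 + m)*(-2 + m) (h(m) = (m - 18)*(m - 2) = (-18 + m)*(-2 + m))
f(10, 4) + h(13) = (10 + 2*4) + (36 + 13² - 20*13) = (10 + 8) + (36 + 169 - 260) = 18 - 55 = -37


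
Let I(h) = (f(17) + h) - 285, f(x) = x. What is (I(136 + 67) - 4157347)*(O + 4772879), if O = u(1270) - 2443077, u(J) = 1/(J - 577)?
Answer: -319636244347964/33 ≈ -9.6859e+12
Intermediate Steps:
I(h) = -268 + h (I(h) = (17 + h) - 285 = -268 + h)
u(J) = 1/(-577 + J)
O = -1693052360/693 (O = 1/(-577 + 1270) - 2443077 = 1/693 - 2443077 = -1693052360/693 ≈ -2.4431e+6)
(I(136 + 67) - 4157347)*(O + 4772879) = ((-268 + (136 + 67)) - 4157347)*(-1693052360/693 + 4772879) = ((-268 + 203) - 4157347)*(1614552787/693) = (-65 - 4157347)*(1614552787/693) = -4157412*1614552787/693 = -319636244347964/33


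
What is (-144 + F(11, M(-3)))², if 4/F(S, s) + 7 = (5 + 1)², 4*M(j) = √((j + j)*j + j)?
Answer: 17405584/841 ≈ 20696.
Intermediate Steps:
M(j) = √(j + 2*j²)/4 (M(j) = √((j + j)*j + j)/4 = √((2*j)*j + j)/4 = √(2*j² + j)/4 = √(j + 2*j²)/4)
F(S, s) = 4/29 (F(S, s) = 4/(-7 + (5 + 1)²) = 4/(-7 + 6²) = 4/(-7 + 36) = 4/29)
(-144 + F(11, M(-3)))² = (-144 + 4/29)² = (-4172/29)² = 17405584/841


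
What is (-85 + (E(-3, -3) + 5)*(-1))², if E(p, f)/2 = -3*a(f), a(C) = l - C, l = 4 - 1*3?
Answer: 4356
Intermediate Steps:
l = 1 (l = 4 - 3 = 1)
a(C) = 1 - C
E(p, f) = -6 + 6*f (E(p, f) = 2*(-3*(1 - f)) = 2*(-3 + 3*f) = -6 + 6*f)
(-85 + (E(-3, -3) + 5)*(-1))² = (-85 + ((-6 + 6*(-3)) + 5)*(-1))² = (-85 + ((-6 - 18) + 5)*(-1))² = (-85 + (-24 + 5)*(-1))² = (-85 - 19*(-1))² = (-85 + 19)² = (-66)² = 4356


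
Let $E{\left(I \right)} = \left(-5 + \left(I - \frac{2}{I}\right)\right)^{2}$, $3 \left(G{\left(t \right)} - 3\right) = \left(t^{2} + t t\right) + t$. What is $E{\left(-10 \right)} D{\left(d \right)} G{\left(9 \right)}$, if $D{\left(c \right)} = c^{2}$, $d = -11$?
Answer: $\frac{7951152}{5} \approx 1.5902 \cdot 10^{6}$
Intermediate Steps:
$G{\left(t \right)} = 3 + \frac{t}{3} + \frac{2 t^{2}}{3}$ ($G{\left(t \right)} = 3 + \frac{\left(t^{2} + t t\right) + t}{3} = 3 + \frac{\left(t^{2} + t^{2}\right) + t}{3} = 3 + \frac{2 t^{2} + t}{3} = 3 + \frac{t + 2 t^{2}}{3} = 3 + \left(\frac{t}{3} + \frac{2 t^{2}}{3}\right) = 3 + \frac{t}{3} + \frac{2 t^{2}}{3}$)
$E{\left(I \right)} = \left(-5 + I - \frac{2}{I}\right)^{2}$
$E{\left(-10 \right)} D{\left(d \right)} G{\left(9 \right)} = \frac{\left(2 - \left(-10\right)^{2} + 5 \left(-10\right)\right)^{2}}{100} \left(-11\right)^{2} \left(3 + \frac{1}{3} \cdot 9 + \frac{2 \cdot 9^{2}}{3}\right) = \frac{\left(2 - 100 - 50\right)^{2}}{100} \cdot 121 \left(3 + 3 + \frac{2}{3} \cdot 81\right) = \frac{\left(2 - 100 - 50\right)^{2}}{100} \cdot 121 \left(3 + 3 + 54\right) = \frac{\left(-148\right)^{2}}{100} \cdot 121 \cdot 60 = \frac{1}{100} \cdot 21904 \cdot 121 \cdot 60 = \frac{5476}{25} \cdot 121 \cdot 60 = \frac{662596}{25} \cdot 60 = \frac{7951152}{5}$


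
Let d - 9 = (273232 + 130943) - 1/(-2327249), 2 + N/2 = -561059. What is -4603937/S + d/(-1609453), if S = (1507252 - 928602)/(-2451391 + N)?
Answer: 61623432552079716928779707/2167390216037784050 ≈ 2.8432e+7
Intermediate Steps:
N = -1122122 (N = -4 + 2*(-561059) = -4 - 1122118 = -1122122)
S = -578650/3573513 (S = (1507252 - 928602)/(-2451391 - 1122122) = 578650/(-3573513) = 578650*(-1/3573513) = -578650/3573513 ≈ -0.16193)
d = 940636809817/2327249 (d = 9 + ((273232 + 130943) - 1/(-2327249)) = 9 + (404175 - 1*(-1/2327249)) = 9 + (404175 + 1/2327249) = 9 + 940615864576/2327249 = 940636809817/2327249 ≈ 4.0418e+5)
-4603937/S + d/(-1609453) = -4603937/(-578650/3573513) + (940636809817/2327249)/(-1609453) = -4603937*(-3573513/578650) + (940636809817/2327249)*(-1/1609453) = 16452228720681/578650 - 940636809817/3745597884797 = 61623432552079716928779707/2167390216037784050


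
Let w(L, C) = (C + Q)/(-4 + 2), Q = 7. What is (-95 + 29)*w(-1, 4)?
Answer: 363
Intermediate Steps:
w(L, C) = -7/2 - C/2 (w(L, C) = (C + 7)/(-4 + 2) = (7 + C)/(-2) = (7 + C)*(-½) = -7/2 - C/2)
(-95 + 29)*w(-1, 4) = (-95 + 29)*(-7/2 - ½*4) = -66*(-7/2 - 2) = -66*(-11/2) = 363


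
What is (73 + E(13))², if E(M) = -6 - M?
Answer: 2916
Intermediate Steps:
(73 + E(13))² = (73 + (-6 - 1*13))² = (73 + (-6 - 13))² = (73 - 19)² = 54² = 2916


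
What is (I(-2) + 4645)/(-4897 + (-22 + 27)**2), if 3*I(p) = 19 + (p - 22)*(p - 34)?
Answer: -7409/7308 ≈ -1.0138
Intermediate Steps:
I(p) = 19/3 + (-34 + p)*(-22 + p)/3 (I(p) = (19 + (p - 22)*(p - 34))/3 = (19 + (-22 + p)*(-34 + p))/3 = (19 + (-34 + p)*(-22 + p))/3 = 19/3 + (-34 + p)*(-22 + p)/3)
(I(-2) + 4645)/(-4897 + (-22 + 27)**2) = ((767/3 - 56/3*(-2) + (1/3)*(-2)**2) + 4645)/(-4897 + (-22 + 27)**2) = ((767/3 + 112/3 + (1/3)*4) + 4645)/(-4897 + 5**2) = ((767/3 + 112/3 + 4/3) + 4645)/(-4897 + 25) = (883/3 + 4645)/(-4872) = (14818/3)*(-1/4872) = -7409/7308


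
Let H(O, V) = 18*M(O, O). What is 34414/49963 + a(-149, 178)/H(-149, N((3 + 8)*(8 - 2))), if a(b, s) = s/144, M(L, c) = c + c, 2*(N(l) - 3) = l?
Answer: 13286515405/19296110304 ≈ 0.68856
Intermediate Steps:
N(l) = 3 + l/2
M(L, c) = 2*c
a(b, s) = s/144 (a(b, s) = s*(1/144) = s/144)
H(O, V) = 36*O (H(O, V) = 18*(2*O) = 36*O)
34414/49963 + a(-149, 178)/H(-149, N((3 + 8)*(8 - 2))) = 34414/49963 + ((1/144)*178)/((36*(-149))) = 34414*(1/49963) + (89/72)/(-5364) = 34414/49963 + (89/72)*(-1/5364) = 34414/49963 - 89/386208 = 13286515405/19296110304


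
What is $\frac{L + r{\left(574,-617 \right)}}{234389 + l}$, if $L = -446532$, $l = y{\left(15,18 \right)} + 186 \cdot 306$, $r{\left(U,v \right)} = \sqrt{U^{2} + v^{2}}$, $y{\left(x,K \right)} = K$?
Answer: $- \frac{446532}{291323} + \frac{\sqrt{710165}}{291323} \approx -1.5299$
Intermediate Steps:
$l = 56934$ ($l = 18 + 186 \cdot 306 = 18 + 56916 = 56934$)
$\frac{L + r{\left(574,-617 \right)}}{234389 + l} = \frac{-446532 + \sqrt{574^{2} + \left(-617\right)^{2}}}{234389 + 56934} = \frac{-446532 + \sqrt{329476 + 380689}}{291323} = \left(-446532 + \sqrt{710165}\right) \frac{1}{291323} = - \frac{446532}{291323} + \frac{\sqrt{710165}}{291323}$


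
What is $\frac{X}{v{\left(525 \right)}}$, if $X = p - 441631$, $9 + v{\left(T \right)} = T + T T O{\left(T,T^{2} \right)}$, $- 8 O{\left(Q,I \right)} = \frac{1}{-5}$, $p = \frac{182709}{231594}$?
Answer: $- \frac{136371876140}{2287106547} \approx -59.626$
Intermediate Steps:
$p = \frac{60903}{77198}$ ($p = 182709 \cdot \frac{1}{231594} = \frac{60903}{77198} \approx 0.78892$)
$O{\left(Q,I \right)} = \frac{1}{40}$ ($O{\left(Q,I \right)} = - \frac{1}{8 \left(-5\right)} = \left(- \frac{1}{8}\right) \left(- \frac{1}{5}\right) = \frac{1}{40}$)
$v{\left(T \right)} = -9 + T + \frac{T^{2}}{40}$ ($v{\left(T \right)} = -9 + \left(T + T T \frac{1}{40}\right) = -9 + \left(T + T^{2} \cdot \frac{1}{40}\right) = -9 + \left(T + \frac{T^{2}}{40}\right) = -9 + T + \frac{T^{2}}{40}$)
$X = - \frac{34092969035}{77198}$ ($X = \frac{60903}{77198} - 441631 = - \frac{34092969035}{77198} \approx -4.4163 \cdot 10^{5}$)
$\frac{X}{v{\left(525 \right)}} = - \frac{34092969035}{77198 \left(-9 + 525 + \frac{525^{2}}{40}\right)} = - \frac{34092969035}{77198 \left(-9 + 525 + \frac{1}{40} \cdot 275625\right)} = - \frac{34092969035}{77198 \left(-9 + 525 + \frac{55125}{8}\right)} = - \frac{34092969035}{77198 \cdot \frac{59253}{8}} = \left(- \frac{34092969035}{77198}\right) \frac{8}{59253} = - \frac{136371876140}{2287106547}$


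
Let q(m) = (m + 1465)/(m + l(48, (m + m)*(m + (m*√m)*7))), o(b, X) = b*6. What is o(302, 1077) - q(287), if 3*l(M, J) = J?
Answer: 2409409649587308/1329696272933 - 73584*√287/4633088059 ≈ 1812.0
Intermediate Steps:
o(b, X) = 6*b
l(M, J) = J/3
q(m) = (1465 + m)/(m + 2*m*(m + 7*m^(3/2))/3) (q(m) = (m + 1465)/(m + ((m + m)*(m + (m*√m)*7))/3) = (1465 + m)/(m + ((2*m)*(m + m^(3/2)*7))/3) = (1465 + m)/(m + ((2*m)*(m + 7*m^(3/2)))/3) = (1465 + m)/(m + (2*m*(m + 7*m^(3/2)))/3) = (1465 + m)/(m + 2*m*(m + 7*m^(3/2))/3))
o(302, 1077) - q(287) = 6*302 - 3*(1465 + 287)/(2*287² + 3*287 + 14*287^(5/2)) = 1812 - 3*1752/(2*82369 + 861 + 14*(82369*√287)) = 1812 - 3*1752/(164738 + 861 + 1153166*√287) = 1812 - 3*1752/(165599 + 1153166*√287) = 1812 - 5256/(165599 + 1153166*√287)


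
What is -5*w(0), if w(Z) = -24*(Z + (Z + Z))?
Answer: 0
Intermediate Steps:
w(Z) = -72*Z (w(Z) = -24*(Z + 2*Z) = -72*Z)
-5*w(0) = -(-360)*0 = -5*0 = 0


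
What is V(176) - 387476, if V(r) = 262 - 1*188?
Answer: -387402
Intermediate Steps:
V(r) = 74 (V(r) = 262 - 188 = 74)
V(176) - 387476 = 74 - 387476 = -387402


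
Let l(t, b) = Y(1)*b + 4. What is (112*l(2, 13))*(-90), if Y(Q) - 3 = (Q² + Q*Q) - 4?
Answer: -171360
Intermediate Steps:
Y(Q) = -1 + 2*Q² (Y(Q) = 3 + ((Q² + Q*Q) - 4) = 3 + ((Q² + Q²) - 4) = 3 + (2*Q² - 4) = 3 + (-4 + 2*Q²) = -1 + 2*Q²)
l(t, b) = 4 + b (l(t, b) = (-1 + 2*1²)*b + 4 = (-1 + 2*1)*b + 4 = (-1 + 2)*b + 4 = 1*b + 4 = b + 4 = 4 + b)
(112*l(2, 13))*(-90) = (112*(4 + 13))*(-90) = (112*17)*(-90) = 1904*(-90) = -171360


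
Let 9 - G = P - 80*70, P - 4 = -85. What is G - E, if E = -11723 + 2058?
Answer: 15355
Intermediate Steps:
P = -81 (P = 4 - 85 = -81)
E = -9665
G = 5690 (G = 9 - (-81 - 80*70) = 9 - (-81 - 5600) = 9 - 1*(-5681) = 9 + 5681 = 5690)
G - E = 5690 - 1*(-9665) = 5690 + 9665 = 15355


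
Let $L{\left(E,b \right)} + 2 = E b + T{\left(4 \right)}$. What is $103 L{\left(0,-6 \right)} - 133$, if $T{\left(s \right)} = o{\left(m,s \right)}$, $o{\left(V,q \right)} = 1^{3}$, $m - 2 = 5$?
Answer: $-236$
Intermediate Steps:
$m = 7$ ($m = 2 + 5 = 7$)
$o{\left(V,q \right)} = 1$
$T{\left(s \right)} = 1$
$L{\left(E,b \right)} = -1 + E b$ ($L{\left(E,b \right)} = -2 + \left(E b + 1\right) = -2 + \left(1 + E b\right) = -1 + E b$)
$103 L{\left(0,-6 \right)} - 133 = 103 \left(-1 + 0 \left(-6\right)\right) - 133 = 103 \left(-1 + 0\right) - 133 = 103 \left(-1\right) - 133 = -103 - 133 = -236$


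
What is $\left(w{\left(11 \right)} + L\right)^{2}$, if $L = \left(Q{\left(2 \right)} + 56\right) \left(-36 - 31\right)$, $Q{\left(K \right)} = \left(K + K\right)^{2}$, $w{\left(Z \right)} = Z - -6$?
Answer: $23107249$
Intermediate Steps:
$w{\left(Z \right)} = 6 + Z$ ($w{\left(Z \right)} = Z + 6 = 6 + Z$)
$Q{\left(K \right)} = 4 K^{2}$ ($Q{\left(K \right)} = \left(2 K\right)^{2} = 4 K^{2}$)
$L = -4824$ ($L = \left(4 \cdot 2^{2} + 56\right) \left(-36 - 31\right) = \left(4 \cdot 4 + 56\right) \left(-67\right) = \left(16 + 56\right) \left(-67\right) = 72 \left(-67\right) = -4824$)
$\left(w{\left(11 \right)} + L\right)^{2} = \left(\left(6 + 11\right) - 4824\right)^{2} = \left(17 - 4824\right)^{2} = \left(-4807\right)^{2} = 23107249$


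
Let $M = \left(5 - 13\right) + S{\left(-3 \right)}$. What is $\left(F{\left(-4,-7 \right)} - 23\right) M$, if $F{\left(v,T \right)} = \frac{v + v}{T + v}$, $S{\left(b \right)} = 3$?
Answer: $\frac{1225}{11} \approx 111.36$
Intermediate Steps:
$F{\left(v,T \right)} = \frac{2 v}{T + v}$
$M = -5$ ($M = \left(5 - 13\right) + 3 = -8 + 3 = -5$)
$\left(F{\left(-4,-7 \right)} - 23\right) M = \left(2 \left(-4\right) \frac{1}{-7 - 4} - 23\right) \left(-5\right) = \left(2 \left(-4\right) \frac{1}{-11} - 23\right) \left(-5\right) = \left(2 \left(-4\right) \left(- \frac{1}{11}\right) - 23\right) \left(-5\right) = \left(\frac{8}{11} - 23\right) \left(-5\right) = \left(- \frac{245}{11}\right) \left(-5\right) = \frac{1225}{11}$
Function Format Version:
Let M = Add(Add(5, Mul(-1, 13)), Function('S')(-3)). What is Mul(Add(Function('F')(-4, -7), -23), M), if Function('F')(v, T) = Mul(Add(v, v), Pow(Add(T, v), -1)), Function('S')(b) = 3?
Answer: Rational(1225, 11) ≈ 111.36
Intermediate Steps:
Function('F')(v, T) = Mul(2, v, Pow(Add(T, v), -1)) (Function('F')(v, T) = Mul(Mul(2, v), Pow(Add(T, v), -1)) = Mul(2, v, Pow(Add(T, v), -1)))
M = -5 (M = Add(Add(5, Mul(-1, 13)), 3) = Add(Add(5, -13), 3) = Add(-8, 3) = -5)
Mul(Add(Function('F')(-4, -7), -23), M) = Mul(Add(Mul(2, -4, Pow(Add(-7, -4), -1)), -23), -5) = Mul(Add(Mul(2, -4, Pow(-11, -1)), -23), -5) = Mul(Add(Mul(2, -4, Rational(-1, 11)), -23), -5) = Mul(Add(Rational(8, 11), -23), -5) = Mul(Rational(-245, 11), -5) = Rational(1225, 11)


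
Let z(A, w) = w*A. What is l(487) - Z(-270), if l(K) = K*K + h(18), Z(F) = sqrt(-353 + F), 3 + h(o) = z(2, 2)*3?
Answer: 237178 - I*sqrt(623) ≈ 2.3718e+5 - 24.96*I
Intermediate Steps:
z(A, w) = A*w
h(o) = 9 (h(o) = -3 + (2*2)*3 = -3 + 4*3 = -3 + 12 = 9)
l(K) = 9 + K**2 (l(K) = K*K + 9 = K**2 + 9 = 9 + K**2)
l(487) - Z(-270) = (9 + 487**2) - sqrt(-353 - 270) = (9 + 237169) - sqrt(-623) = 237178 - I*sqrt(623)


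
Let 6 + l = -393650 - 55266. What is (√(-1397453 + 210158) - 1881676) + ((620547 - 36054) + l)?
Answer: -1746105 + I*√1187295 ≈ -1.7461e+6 + 1089.6*I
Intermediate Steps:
l = -448922 (l = -6 + (-393650 - 55266) = -6 - 448916 = -448922)
(√(-1397453 + 210158) - 1881676) + ((620547 - 36054) + l) = (√(-1397453 + 210158) - 1881676) + ((620547 - 36054) - 448922) = (√(-1187295) - 1881676) + (584493 - 448922) = (I*√1187295 - 1881676) + 135571 = (-1881676 + I*√1187295) + 135571 = -1746105 + I*√1187295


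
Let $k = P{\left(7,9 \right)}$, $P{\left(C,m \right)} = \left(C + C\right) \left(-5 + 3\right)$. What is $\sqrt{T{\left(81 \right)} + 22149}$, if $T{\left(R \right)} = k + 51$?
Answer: $2 \sqrt{5543} \approx 148.9$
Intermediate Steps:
$P{\left(C,m \right)} = - 4 C$ ($P{\left(C,m \right)} = 2 C \left(-2\right) = - 4 C$)
$k = -28$ ($k = \left(-4\right) 7 = -28$)
$T{\left(R \right)} = 23$ ($T{\left(R \right)} = -28 + 51 = 23$)
$\sqrt{T{\left(81 \right)} + 22149} = \sqrt{23 + 22149} = \sqrt{22172} = 2 \sqrt{5543}$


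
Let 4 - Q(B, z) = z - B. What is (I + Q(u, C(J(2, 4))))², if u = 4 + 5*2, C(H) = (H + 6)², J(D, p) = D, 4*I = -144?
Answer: 6724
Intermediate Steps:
I = -36 (I = (¼)*(-144) = -36)
C(H) = (6 + H)²
u = 14 (u = 4 + 10 = 14)
Q(B, z) = 4 + B - z (Q(B, z) = 4 - (z - B) = 4 + (B - z) = 4 + B - z)
(I + Q(u, C(J(2, 4))))² = (-36 + (4 + 14 - (6 + 2)²))² = (-36 + (4 + 14 - 1*8²))² = (-36 + (4 + 14 - 1*64))² = (-36 + (4 + 14 - 64))² = (-36 - 46)² = (-82)² = 6724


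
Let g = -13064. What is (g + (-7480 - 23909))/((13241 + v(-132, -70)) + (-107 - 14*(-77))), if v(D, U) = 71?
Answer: -44453/14283 ≈ -3.1123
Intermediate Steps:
(g + (-7480 - 23909))/((13241 + v(-132, -70)) + (-107 - 14*(-77))) = (-13064 + (-7480 - 23909))/((13241 + 71) + (-107 - 14*(-77))) = (-13064 - 31389)/(13312 + (-107 + 1078)) = -44453/(13312 + 971) = -44453/14283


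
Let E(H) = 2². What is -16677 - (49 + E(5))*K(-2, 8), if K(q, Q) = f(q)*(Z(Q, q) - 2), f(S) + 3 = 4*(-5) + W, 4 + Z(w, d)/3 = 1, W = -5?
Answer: -33001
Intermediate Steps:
Z(w, d) = -9 (Z(w, d) = -12 + 3*1 = -12 + 3 = -9)
f(S) = -28 (f(S) = -3 + (4*(-5) - 5) = -3 + (-20 - 5) = -3 - 25 = -28)
E(H) = 4
K(q, Q) = 308 (K(q, Q) = -28*(-9 - 2) = -28*(-11) = 308)
-16677 - (49 + E(5))*K(-2, 8) = -16677 - (49 + 4)*308 = -16677 - 53*308 = -16677 - 1*16324 = -16677 - 16324 = -33001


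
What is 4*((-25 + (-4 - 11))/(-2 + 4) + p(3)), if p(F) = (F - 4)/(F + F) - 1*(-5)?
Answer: -182/3 ≈ -60.667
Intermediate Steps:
p(F) = 5 + (-4 + F)/(2*F) (p(F) = (-4 + F)/((2*F)) + 5 = (-4 + F)*(1/(2*F)) + 5 = (-4 + F)/(2*F) + 5 = 5 + (-4 + F)/(2*F))
4*((-25 + (-4 - 11))/(-2 + 4) + p(3)) = 4*((-25 + (-4 - 11))/(-2 + 4) + (11/2 - 2/3)) = 4*((-25 - 15)/2 + (11/2 - 2*⅓)) = 4*(-40*½ + (11/2 - ⅔)) = 4*(-20 + 29/6) = 4*(-91/6) = -182/3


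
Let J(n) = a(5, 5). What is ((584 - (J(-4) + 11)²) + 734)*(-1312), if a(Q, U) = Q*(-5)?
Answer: -1472064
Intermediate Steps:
a(Q, U) = -5*Q
J(n) = -25 (J(n) = -5*5 = -25)
((584 - (J(-4) + 11)²) + 734)*(-1312) = ((584 - (-25 + 11)²) + 734)*(-1312) = ((584 - 1*(-14)²) + 734)*(-1312) = ((584 - 1*196) + 734)*(-1312) = ((584 - 196) + 734)*(-1312) = (388 + 734)*(-1312) = 1122*(-1312) = -1472064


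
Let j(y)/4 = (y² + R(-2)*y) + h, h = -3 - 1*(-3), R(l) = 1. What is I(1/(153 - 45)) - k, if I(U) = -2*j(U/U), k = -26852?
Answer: 26836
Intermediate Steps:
h = 0 (h = -3 + 3 = 0)
j(y) = 4*y + 4*y² (j(y) = 4*((y² + 1*y) + 0) = 4*((y² + y) + 0) = 4*((y + y²) + 0) = 4*(y + y²) = 4*y + 4*y²)
I(U) = -16 (I(U) = -8*U/U*(1 + U/U) = -8*(1 + 1) = -8*2 = -2*8 = -16)
I(1/(153 - 45)) - k = -16 - 1*(-26852) = -16 + 26852 = 26836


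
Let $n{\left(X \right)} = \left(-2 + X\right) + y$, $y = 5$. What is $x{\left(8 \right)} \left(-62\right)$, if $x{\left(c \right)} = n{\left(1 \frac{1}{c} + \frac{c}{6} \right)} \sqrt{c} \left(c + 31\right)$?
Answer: $- \frac{43121 \sqrt{2}}{2} \approx -30491.0$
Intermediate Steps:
$n{\left(X \right)} = 3 + X$ ($n{\left(X \right)} = \left(-2 + X\right) + 5 = 3 + X$)
$x{\left(c \right)} = \sqrt{c} \left(31 + c\right) \left(3 + \frac{1}{c} + \frac{c}{6}\right)$ ($x{\left(c \right)} = \left(3 + \left(1 \frac{1}{c} + \frac{c}{6}\right)\right) \sqrt{c} \left(c + 31\right) = \left(3 + \left(\frac{1}{c} + c \frac{1}{6}\right)\right) \sqrt{c} \left(31 + c\right) = \left(3 + \left(\frac{1}{c} + \frac{c}{6}\right)\right) \sqrt{c} \left(31 + c\right) = \left(3 + \frac{1}{c} + \frac{c}{6}\right) \sqrt{c} \left(31 + c\right) = \sqrt{c} \left(3 + \frac{1}{c} + \frac{c}{6}\right) \left(31 + c\right) = \sqrt{c} \left(31 + c\right) \left(3 + \frac{1}{c} + \frac{c}{6}\right)$)
$x{\left(8 \right)} \left(-62\right) = \frac{\left(31 + 8\right) \left(6 + 8^{2} + 18 \cdot 8\right)}{6 \cdot 2 \sqrt{2}} \left(-62\right) = \frac{1}{6} \frac{\sqrt{2}}{4} \cdot 39 \left(6 + 64 + 144\right) \left(-62\right) = \frac{1}{6} \frac{\sqrt{2}}{4} \cdot 39 \cdot 214 \left(-62\right) = \frac{1391 \sqrt{2}}{4} \left(-62\right) = - \frac{43121 \sqrt{2}}{2}$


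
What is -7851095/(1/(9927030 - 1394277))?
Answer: -66991454414535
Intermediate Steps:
-7851095/(1/(9927030 - 1394277)) = -7851095/(1/8532753) = -7851095/1/8532753 = -7851095*8532753 = -66991454414535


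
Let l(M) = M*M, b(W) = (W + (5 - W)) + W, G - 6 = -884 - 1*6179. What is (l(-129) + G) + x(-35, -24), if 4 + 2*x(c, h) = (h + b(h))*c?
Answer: 20669/2 ≈ 10335.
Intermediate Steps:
G = -7057 (G = 6 + (-884 - 1*6179) = 6 + (-884 - 6179) = 6 - 7063 = -7057)
b(W) = 5 + W
x(c, h) = -2 + c*(5 + 2*h)/2 (x(c, h) = -2 + ((h + (5 + h))*c)/2 = -2 + ((5 + 2*h)*c)/2 = -2 + (c*(5 + 2*h))/2 = -2 + c*(5 + 2*h)/2)
l(M) = M²
(l(-129) + G) + x(-35, -24) = ((-129)² - 7057) + (-2 + (5/2)*(-35) - 35*(-24)) = (16641 - 7057) + (-2 - 175/2 + 840) = 9584 + 1501/2 = 20669/2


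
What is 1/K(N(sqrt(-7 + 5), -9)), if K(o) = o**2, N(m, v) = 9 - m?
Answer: (9 - I*sqrt(2))**(-2) ≈ 0.011468 + 0.0036951*I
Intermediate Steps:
1/K(N(sqrt(-7 + 5), -9)) = 1/((9 - sqrt(-7 + 5))**2) = 1/((9 - sqrt(-2))**2) = 1/((9 - I*sqrt(2))**2) = (9 - I*sqrt(2))**(-2)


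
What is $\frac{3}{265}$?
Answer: $\frac{3}{265} \approx 0.011321$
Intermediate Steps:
$\frac{3}{265}$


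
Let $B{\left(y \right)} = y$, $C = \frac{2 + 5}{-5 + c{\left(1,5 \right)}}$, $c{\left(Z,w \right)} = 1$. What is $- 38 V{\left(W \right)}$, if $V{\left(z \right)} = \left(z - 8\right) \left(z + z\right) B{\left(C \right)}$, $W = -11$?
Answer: $27797$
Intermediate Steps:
$C = - \frac{7}{4}$ ($C = \frac{2 + 5}{-5 + 1} = \frac{7}{-4} = 7 \left(- \frac{1}{4}\right) = - \frac{7}{4} \approx -1.75$)
$V{\left(z \right)} = - \frac{7 z \left(-8 + z\right)}{2}$ ($V{\left(z \right)} = \left(z - 8\right) \left(z + z\right) \left(- \frac{7}{4}\right) = \left(-8 + z\right) 2 z \left(- \frac{7}{4}\right) = 2 z \left(-8 + z\right) \left(- \frac{7}{4}\right) = - \frac{7 z \left(-8 + z\right)}{2}$)
$- 38 V{\left(W \right)} = - 38 \cdot \frac{7}{2} \left(-11\right) \left(8 - -11\right) = - 38 \cdot \frac{7}{2} \left(-11\right) \left(8 + 11\right) = - 38 \cdot \frac{7}{2} \left(-11\right) 19 = \left(-38\right) \left(- \frac{1463}{2}\right) = 27797$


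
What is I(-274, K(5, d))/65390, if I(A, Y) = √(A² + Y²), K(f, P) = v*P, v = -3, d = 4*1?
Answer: √18805/32695 ≈ 0.0041943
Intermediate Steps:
d = 4
K(f, P) = -3*P
I(-274, K(5, d))/65390 = √((-274)² + (-3*4)²)/65390 = √(75076 + (-12)²)*(1/65390) = √(75076 + 144)*(1/65390) = √75220*(1/65390) = (2*√18805)*(1/65390) = √18805/32695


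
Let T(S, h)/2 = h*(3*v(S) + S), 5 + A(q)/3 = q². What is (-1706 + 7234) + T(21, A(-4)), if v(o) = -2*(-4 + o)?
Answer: 182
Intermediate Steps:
A(q) = -15 + 3*q²
v(o) = 8 - 2*o
T(S, h) = 2*h*(24 - 5*S) (T(S, h) = 2*(h*(3*(8 - 2*S) + S)) = 2*(h*((24 - 6*S) + S)) = 2*(h*(24 - 5*S)) = 2*h*(24 - 5*S))
(-1706 + 7234) + T(21, A(-4)) = (-1706 + 7234) + 2*(-15 + 3*(-4)²)*(24 - 5*21) = 5528 + 2*(-15 + 3*16)*(24 - 105) = 5528 + 2*(-15 + 48)*(-81) = 5528 + 2*33*(-81) = 5528 - 5346 = 182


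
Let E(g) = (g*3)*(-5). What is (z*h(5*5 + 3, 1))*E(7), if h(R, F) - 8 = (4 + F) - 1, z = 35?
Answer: -44100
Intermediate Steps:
h(R, F) = 11 + F (h(R, F) = 8 + ((4 + F) - 1) = 8 + (3 + F) = 11 + F)
E(g) = -15*g (E(g) = (3*g)*(-5) = -15*g)
(z*h(5*5 + 3, 1))*E(7) = (35*(11 + 1))*(-15*7) = (35*12)*(-105) = 420*(-105) = -44100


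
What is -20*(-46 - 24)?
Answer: 1400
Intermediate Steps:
-20*(-46 - 24) = -20*(-70) = 1400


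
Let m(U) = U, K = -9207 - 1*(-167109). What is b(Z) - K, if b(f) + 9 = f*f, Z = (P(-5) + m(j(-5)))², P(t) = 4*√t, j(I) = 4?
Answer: -158935 - 4096*I*√5 ≈ -1.5894e+5 - 9158.9*I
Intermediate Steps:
K = 157902 (K = -9207 + 167109 = 157902)
Z = (4 + 4*I*√5)² (Z = (4*√(-5) + 4)² = (4*(I*√5) + 4)² = (4*I*√5 + 4)² = (4 + 4*I*√5)² ≈ -64.0 + 71.554*I)
b(f) = -9 + f² (b(f) = -9 + f*f = -9 + f²)
b(Z) - K = (-9 + (-64 + 32*I*√5)²) - 1*157902 = (-9 + (-64 + 32*I*√5)²) - 157902 = -157911 + (-64 + 32*I*√5)²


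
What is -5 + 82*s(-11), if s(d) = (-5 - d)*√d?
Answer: -5 + 492*I*√11 ≈ -5.0 + 1631.8*I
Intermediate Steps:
s(d) = √d*(-5 - d)
-5 + 82*s(-11) = -5 + 82*(√(-11)*(-5 - 1*(-11))) = -5 + 82*((I*√11)*(-5 + 11)) = -5 + 82*((I*√11)*6) = -5 + 82*(6*I*√11) = -5 + 492*I*√11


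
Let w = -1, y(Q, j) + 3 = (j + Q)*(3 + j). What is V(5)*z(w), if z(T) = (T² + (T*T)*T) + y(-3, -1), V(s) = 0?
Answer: 0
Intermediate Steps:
y(Q, j) = -3 + (3 + j)*(Q + j) (y(Q, j) = -3 + (j + Q)*(3 + j) = -3 + (Q + j)*(3 + j) = -3 + (3 + j)*(Q + j))
z(T) = -11 + T² + T³ (z(T) = (T² + (T*T)*T) + (-3 + (-1)² + 3*(-3) + 3*(-1) - 3*(-1)) = (T² + T²*T) + (-3 + 1 - 9 - 3 + 3) = (T² + T³) - 11 = -11 + T² + T³)
V(5)*z(w) = 0*(-11 + (-1)² + (-1)³) = 0*(-11 + 1 - 1) = 0*(-11) = 0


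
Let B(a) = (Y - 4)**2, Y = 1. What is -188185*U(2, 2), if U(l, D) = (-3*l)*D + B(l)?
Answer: 564555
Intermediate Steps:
B(a) = 9 (B(a) = (1 - 4)**2 = (-3)**2 = 9)
U(l, D) = 9 - 3*D*l (U(l, D) = (-3*l)*D + 9 = -3*D*l + 9 = 9 - 3*D*l)
-188185*U(2, 2) = -188185*(9 - 3*2*2) = -188185*(9 - 12) = -188185*(-3) = 564555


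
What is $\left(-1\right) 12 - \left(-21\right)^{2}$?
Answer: $-453$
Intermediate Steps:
$\left(-1\right) 12 - \left(-21\right)^{2} = -12 - 441 = -453$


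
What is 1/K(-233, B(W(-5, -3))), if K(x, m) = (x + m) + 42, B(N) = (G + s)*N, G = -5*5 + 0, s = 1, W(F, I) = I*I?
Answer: -1/407 ≈ -0.0024570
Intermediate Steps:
W(F, I) = I**2
G = -25 (G = -25 + 0 = -25)
B(N) = -24*N (B(N) = (-25 + 1)*N = -24*N)
K(x, m) = 42 + m + x (K(x, m) = (m + x) + 42 = 42 + m + x)
1/K(-233, B(W(-5, -3))) = 1/(42 - 24*(-3)**2 - 233) = 1/(42 - 24*9 - 233) = 1/(42 - 216 - 233) = 1/(-407) = -1/407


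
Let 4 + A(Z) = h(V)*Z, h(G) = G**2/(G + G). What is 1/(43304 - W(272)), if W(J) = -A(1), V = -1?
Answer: 2/86599 ≈ 2.3095e-5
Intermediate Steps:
h(G) = G/2 (h(G) = G**2/((2*G)) = (1/(2*G))*G**2 = G/2)
A(Z) = -4 - Z/2 (A(Z) = -4 + ((1/2)*(-1))*Z = -4 - Z/2)
W(J) = 9/2 (W(J) = -(-4 - 1/2*1) = -(-4 - 1/2) = -1*(-9/2) = 9/2)
1/(43304 - W(272)) = 1/(43304 - 1*9/2) = 1/(43304 - 9/2) = 1/(86599/2) = 2/86599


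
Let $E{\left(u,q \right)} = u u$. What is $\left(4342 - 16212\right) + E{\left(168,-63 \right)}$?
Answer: $16354$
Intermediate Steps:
$E{\left(u,q \right)} = u^{2}$
$\left(4342 - 16212\right) + E{\left(168,-63 \right)} = \left(4342 - 16212\right) + 168^{2} = -11870 + 28224 = 16354$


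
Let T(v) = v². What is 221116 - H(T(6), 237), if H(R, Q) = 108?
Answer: 221008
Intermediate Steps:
221116 - H(T(6), 237) = 221116 - 1*108 = 221116 - 108 = 221008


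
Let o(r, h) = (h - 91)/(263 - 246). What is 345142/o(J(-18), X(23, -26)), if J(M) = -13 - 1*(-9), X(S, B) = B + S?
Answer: -2933707/47 ≈ -62419.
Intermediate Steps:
J(M) = -4 (J(M) = -13 + 9 = -4)
o(r, h) = -91/17 + h/17 (o(r, h) = (-91 + h)/17 = (-91 + h)*(1/17) = -91/17 + h/17)
345142/o(J(-18), X(23, -26)) = 345142/(-91/17 + (-26 + 23)/17) = 345142/(-91/17 + (1/17)*(-3)) = 345142/(-91/17 - 3/17) = 345142/(-94/17) = 345142*(-17/94) = -2933707/47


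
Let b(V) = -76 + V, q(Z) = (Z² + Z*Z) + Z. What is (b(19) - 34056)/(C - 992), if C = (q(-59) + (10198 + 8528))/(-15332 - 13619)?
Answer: 987605463/28745021 ≈ 34.357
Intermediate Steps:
q(Z) = Z + 2*Z² (q(Z) = (Z² + Z²) + Z = 2*Z² + Z = Z + 2*Z²)
C = -25629/28951 (C = (-59*(1 + 2*(-59)) + (10198 + 8528))/(-15332 - 13619) = (-59*(1 - 118) + 18726)/(-28951) = (-59*(-117) + 18726)*(-1/28951) = (6903 + 18726)*(-1/28951) = 25629*(-1/28951) = -25629/28951 ≈ -0.88525)
(b(19) - 34056)/(C - 992) = ((-76 + 19) - 34056)/(-25629/28951 - 992) = (-57 - 34056)/(-28745021/28951) = -34113*(-28951/28745021) = 987605463/28745021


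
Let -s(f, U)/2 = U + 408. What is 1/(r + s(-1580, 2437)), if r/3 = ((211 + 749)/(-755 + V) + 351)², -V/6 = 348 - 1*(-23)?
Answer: 8886361/3227838188833 ≈ 2.7530e-6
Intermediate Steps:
V = -2226 (V = -6*(348 - 1*(-23)) = -6*(348 + 23) = -6*371 = -2226)
s(f, U) = -816 - 2*U (s(f, U) = -2*(U + 408) = -2*(408 + U) = -816 - 2*U)
r = 3278401582923/8886361 (r = 3*((211 + 749)/(-755 - 2226) + 351)² = 3*(960/(-2981) + 351)² = 3*(960*(-1/2981) + 351)² = 3*(-960/2981 + 351)² = 3*(1045371/2981)² = 3*(1092800527641/8886361) = 3278401582923/8886361 ≈ 3.6893e+5)
1/(r + s(-1580, 2437)) = 1/(3278401582923/8886361 + (-816 - 2*2437)) = 1/(3278401582923/8886361 + (-816 - 4874)) = 1/(3278401582923/8886361 - 5690) = 1/(3227838188833/8886361) = 8886361/3227838188833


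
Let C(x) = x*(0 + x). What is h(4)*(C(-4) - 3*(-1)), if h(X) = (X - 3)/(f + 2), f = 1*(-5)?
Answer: -19/3 ≈ -6.3333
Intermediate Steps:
f = -5
h(X) = 1 - X/3 (h(X) = (X - 3)/(-5 + 2) = (-3 + X)/(-3) = (-3 + X)*(-⅓) = 1 - X/3)
C(x) = x² (C(x) = x*x = x²)
h(4)*(C(-4) - 3*(-1)) = (1 - ⅓*4)*((-4)² - 3*(-1)) = (1 - 4/3)*(16 + 3) = -⅓*19 = -19/3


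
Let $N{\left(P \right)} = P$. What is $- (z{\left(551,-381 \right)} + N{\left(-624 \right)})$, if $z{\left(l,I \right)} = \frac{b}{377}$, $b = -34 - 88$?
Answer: $\frac{235370}{377} \approx 624.32$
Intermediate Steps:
$b = -122$ ($b = -34 - 88 = -122$)
$z{\left(l,I \right)} = - \frac{122}{377}$
$- (z{\left(551,-381 \right)} + N{\left(-624 \right)}) = - (- \frac{122}{377} - 624) = \left(-1\right) \left(- \frac{235370}{377}\right) = \frac{235370}{377}$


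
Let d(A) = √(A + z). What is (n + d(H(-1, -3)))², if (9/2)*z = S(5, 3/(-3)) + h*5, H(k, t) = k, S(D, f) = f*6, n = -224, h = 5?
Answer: (672 - √29)²/9 ≈ 49375.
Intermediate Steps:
S(D, f) = 6*f
z = 38/9 (z = 2*(6*(3/(-3)) + 5*5)/9 = 2*(6*(3*(-⅓)) + 25)/9 = 2*(6*(-1) + 25)/9 = 2*(-6 + 25)/9 = (2/9)*19 = 38/9 ≈ 4.2222)
d(A) = √(38/9 + A) (d(A) = √(A + 38/9) = √(38/9 + A))
(n + d(H(-1, -3)))² = (-224 + √(38 + 9*(-1))/3)² = (-224 + √(38 - 9)/3)² = (-224 + √29/3)²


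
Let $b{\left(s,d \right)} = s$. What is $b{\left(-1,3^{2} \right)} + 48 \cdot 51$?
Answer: $2447$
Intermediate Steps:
$b{\left(-1,3^{2} \right)} + 48 \cdot 51 = -1 + 48 \cdot 51 = -1 + 2448 = 2447$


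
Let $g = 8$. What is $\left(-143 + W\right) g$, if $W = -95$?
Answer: $-1904$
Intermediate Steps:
$\left(-143 + W\right) g = \left(-143 - 95\right) 8 = \left(-238\right) 8 = -1904$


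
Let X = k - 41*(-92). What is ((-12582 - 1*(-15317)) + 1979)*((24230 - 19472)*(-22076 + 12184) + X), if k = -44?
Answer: -221852191312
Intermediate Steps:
X = 3728 (X = -44 - 41*(-92) = -44 + 3772 = 3728)
((-12582 - 1*(-15317)) + 1979)*((24230 - 19472)*(-22076 + 12184) + X) = ((-12582 - 1*(-15317)) + 1979)*((24230 - 19472)*(-22076 + 12184) + 3728) = ((-12582 + 15317) + 1979)*(4758*(-9892) + 3728) = (2735 + 1979)*(-47066136 + 3728) = 4714*(-47062408) = -221852191312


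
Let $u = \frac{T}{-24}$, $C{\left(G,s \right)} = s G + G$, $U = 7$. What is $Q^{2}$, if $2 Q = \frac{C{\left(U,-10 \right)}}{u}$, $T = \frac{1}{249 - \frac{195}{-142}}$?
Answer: $\frac{180607634853156}{5041} \approx 3.5828 \cdot 10^{10}$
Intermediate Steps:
$T = \frac{142}{35553}$ ($T = \frac{1}{249 - - \frac{195}{142}} = \frac{1}{249 + \frac{195}{142}} = \frac{1}{\frac{35553}{142}} = \frac{142}{35553} \approx 0.003994$)
$C{\left(G,s \right)} = G + G s$ ($C{\left(G,s \right)} = G s + G = G + G s$)
$u = - \frac{71}{426636}$ ($u = \frac{142}{35553 \left(-24\right)} = \frac{142}{35553} \left(- \frac{1}{24}\right) = - \frac{71}{426636} \approx -0.00016642$)
$Q = \frac{13439034}{71}$ ($Q = \frac{7 \left(1 - 10\right) \frac{1}{- \frac{71}{426636}}}{2} = \frac{7 \left(-9\right) \left(- \frac{426636}{71}\right)}{2} = \frac{\left(-63\right) \left(- \frac{426636}{71}\right)}{2} = \frac{1}{2} \cdot \frac{26878068}{71} = \frac{13439034}{71} \approx 1.8928 \cdot 10^{5}$)
$Q^{2} = \left(\frac{13439034}{71}\right)^{2} = \frac{180607634853156}{5041}$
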